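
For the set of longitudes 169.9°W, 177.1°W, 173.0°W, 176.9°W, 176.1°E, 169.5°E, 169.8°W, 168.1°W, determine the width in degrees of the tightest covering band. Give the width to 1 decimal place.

22.4°

Sort the longitudes: -177.1°, -176.9°, -173.0°, -169.9°, -169.8°, -168.1°, +169.5°, +176.1°.
Eastward gaps between consecutive values (wrapping around): 0.2°, 3.9°, 3.1°, 0.1°, 1.7°, 337.6°, 6.6°, 6.8°.
Largest gap = 337.6° ⇒ minimal covering band is its complement: 360° − 337.6° = 22.4°.
Band runs from +169.5° eastward to -168.1°, crossing the antimeridian.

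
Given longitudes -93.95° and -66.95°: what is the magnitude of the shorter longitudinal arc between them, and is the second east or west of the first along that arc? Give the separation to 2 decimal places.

Raw difference: -66.95 − -93.95 = 27.0°.
Normalise into (−180°, 180°]: 27.0° stays 27.0°.
Positive ⇒ the second point lies to the east; separation 27.00°.

27.00° east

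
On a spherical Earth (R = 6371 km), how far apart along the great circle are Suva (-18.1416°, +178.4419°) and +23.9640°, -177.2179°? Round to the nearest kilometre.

Δλ = -177.2179 − 178.4419 = -355.6598°; wrapped into (−180°, 180°]: 4.3402°.
Δφ = 23.9640 − -18.1416 = 42.1056°.
a = sin²(Δφ/2) + cos φ₁ · cos φ₂ · sin²(Δλ/2) = 0.130290.
c = 2·atan2(√a, √(1−a)) = 0.73859 rad → d = 6371·c ≈ 4705.54 km.

4706 km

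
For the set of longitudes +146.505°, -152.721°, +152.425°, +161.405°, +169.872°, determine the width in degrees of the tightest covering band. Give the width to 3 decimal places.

Sort the longitudes: -152.721°, +146.505°, +152.425°, +161.405°, +169.872°.
Eastward gaps between consecutive values (wrapping around): 299.226°, 5.920°, 8.980°, 8.467°, 37.407°.
Largest gap = 299.226° ⇒ minimal covering band is its complement: 360° − 299.226° = 60.774°.
Band runs from +146.505° eastward to -152.721°, crossing the antimeridian.

60.774°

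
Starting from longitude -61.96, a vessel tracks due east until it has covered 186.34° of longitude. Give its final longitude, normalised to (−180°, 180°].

+124.38°

Start at -61.96°; shift +186.34° → +124.38°.
+124.38° already lies in (−180°, 180°].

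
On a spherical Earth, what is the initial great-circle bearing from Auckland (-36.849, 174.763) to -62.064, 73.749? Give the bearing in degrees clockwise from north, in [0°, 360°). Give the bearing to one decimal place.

Δλ = 73.749 − 174.763 = -101.014°.
θ = atan2( sin Δλ · cos φ₂ , cos φ₁ · sin φ₂ − sin φ₁ · cos φ₂ · cos Δλ )
  = atan2(-0.45986, -0.76065) = -148.845° → normalised to [0°, 360°): 211.155°.

211.2°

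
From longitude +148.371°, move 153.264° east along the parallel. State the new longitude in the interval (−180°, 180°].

Start at +148.371°; shift +153.264° → +301.635°.
+301.635° lies outside (−180°, 180°]; subtract 360° → -58.365°.

-58.365°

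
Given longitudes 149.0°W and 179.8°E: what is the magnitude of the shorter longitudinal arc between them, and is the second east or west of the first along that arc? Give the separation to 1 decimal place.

Raw difference: 179.8 − -149.0 = 328.8°.
Normalise into (−180°, 180°]: 328.8° − 360° = -31.2°.
Negative ⇒ the second point lies to the west; separation 31.2°.

31.2° west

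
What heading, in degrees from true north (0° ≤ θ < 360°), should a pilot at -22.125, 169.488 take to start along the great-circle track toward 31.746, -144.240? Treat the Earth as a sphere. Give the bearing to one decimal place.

40.9°

Δλ = -144.240 − 169.488 = -313.728°; wrapped into (−180°, 180°]: 46.272°.
θ = atan2( sin Δλ · cos φ₂ , cos φ₁ · sin φ₂ − sin φ₁ · cos φ₂ · cos Δλ )
  = atan2(0.61452, 0.70880) = 40.925° → normalised to [0°, 360°): 40.925°.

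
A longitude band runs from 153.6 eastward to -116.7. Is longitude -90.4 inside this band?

Band width going east from +153.6° to -116.7°: ((-116.7 − 153.6) mod 360) = 89.7°.
Offset of -90.4° east of the west edge: ((-90.4 − 153.6) mod 360) = 116.0°.
116.0° > 89.7° ⇒ outside.

No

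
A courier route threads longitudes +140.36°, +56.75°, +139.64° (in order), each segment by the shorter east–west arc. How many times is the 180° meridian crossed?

Leg 1: +140.36° → +56.75°, shortest Δλ = -83.61° (west) — does not cross 180°.
Leg 2: +56.75° → +139.64°, shortest Δλ = 82.89° (east) — does not cross 180°.
Total crossings: 0.

0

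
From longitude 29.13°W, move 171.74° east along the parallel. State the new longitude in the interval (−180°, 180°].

Start at -29.13°; shift +171.74° → +142.61°.
+142.61° already lies in (−180°, 180°].

142.61°E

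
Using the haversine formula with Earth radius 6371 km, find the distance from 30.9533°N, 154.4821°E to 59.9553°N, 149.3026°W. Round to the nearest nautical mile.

Δλ = -149.3026 − 154.4821 = -303.7847°; wrapped into (−180°, 180°]: 56.2153°.
Δφ = 59.9553 − 30.9533 = 29.0020°.
a = sin²(Δφ/2) + cos φ₁ · cos φ₂ · sin²(Δλ/2) = 0.158004.
c = 2·atan2(√a, √(1−a)) = 0.81757 rad → d = 6371·c ≈ 5208.76 km ≈ 2812.51 nmi.

2813 nmi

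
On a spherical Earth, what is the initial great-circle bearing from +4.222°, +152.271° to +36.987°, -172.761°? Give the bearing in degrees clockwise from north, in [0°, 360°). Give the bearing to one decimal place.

Δλ = -172.761 − 152.271 = -325.032°; wrapped into (−180°, 180°]: 34.968°.
θ = atan2( sin Δλ · cos φ₂ , cos φ₁ · sin φ₂ − sin φ₁ · cos φ₂ · cos Δλ )
  = atan2(0.45779, 0.55181) = 39.680° → normalised to [0°, 360°): 39.680°.

39.7°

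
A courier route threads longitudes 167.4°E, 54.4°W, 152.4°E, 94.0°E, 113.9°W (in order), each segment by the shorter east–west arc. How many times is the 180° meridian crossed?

Leg 1: +167.4° → -54.4°, shortest Δλ = 138.2° (east) — crosses 180°.
Leg 2: -54.4° → +152.4°, shortest Δλ = -153.2° (west) — crosses 180°.
Leg 3: +152.4° → +94.0°, shortest Δλ = -58.4° (west) — does not cross 180°.
Leg 4: +94.0° → -113.9°, shortest Δλ = 152.1° (east) — crosses 180°.
Total crossings: 3.

3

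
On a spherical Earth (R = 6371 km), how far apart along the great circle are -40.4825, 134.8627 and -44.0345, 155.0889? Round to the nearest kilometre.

1706 km

Δλ = 155.0889 − 134.8627 = 20.2262°.
Δφ = -44.0345 − -40.4825 = -3.5520°.
a = sin²(Δφ/2) + cos φ₁ · cos φ₂ · sin²(Δλ/2) = 0.017820.
c = 2·atan2(√a, √(1−a)) = 0.26778 rad → d = 6371·c ≈ 1706.05 km.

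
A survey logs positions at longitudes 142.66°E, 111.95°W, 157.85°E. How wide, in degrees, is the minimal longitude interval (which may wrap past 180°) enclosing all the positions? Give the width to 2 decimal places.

Sort the longitudes: -111.95°, +142.66°, +157.85°.
Eastward gaps between consecutive values (wrapping around): 254.61°, 15.19°, 90.20°.
Largest gap = 254.61° ⇒ minimal covering band is its complement: 360° − 254.61° = 105.39°.
Band runs from +142.66° eastward to -111.95°, crossing the antimeridian.

105.39°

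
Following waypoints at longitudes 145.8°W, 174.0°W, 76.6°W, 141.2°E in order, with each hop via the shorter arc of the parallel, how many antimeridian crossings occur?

Leg 1: -145.8° → -174.0°, shortest Δλ = -28.2° (west) — does not cross 180°.
Leg 2: -174.0° → -76.6°, shortest Δλ = 97.4° (east) — does not cross 180°.
Leg 3: -76.6° → +141.2°, shortest Δλ = -142.2° (west) — crosses 180°.
Total crossings: 1.

1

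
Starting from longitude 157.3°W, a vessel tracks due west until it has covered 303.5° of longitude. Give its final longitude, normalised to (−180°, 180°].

100.8°W

Start at -157.3°; shift −303.5° → -460.8°.
-460.8° lies outside (−180°, 180°]; add 360° → -100.8°.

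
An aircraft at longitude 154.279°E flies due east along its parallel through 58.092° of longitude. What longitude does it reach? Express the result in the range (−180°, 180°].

147.629°W

Start at +154.279°; shift +58.092° → +212.371°.
+212.371° lies outside (−180°, 180°]; subtract 360° → -147.629°.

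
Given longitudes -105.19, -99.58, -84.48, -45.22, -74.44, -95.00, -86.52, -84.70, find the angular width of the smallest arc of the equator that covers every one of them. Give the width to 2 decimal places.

59.97°

Sort the longitudes: -105.19°, -99.58°, -95.00°, -86.52°, -84.70°, -84.48°, -74.44°, -45.22°.
Eastward gaps between consecutive values (wrapping around): 5.61°, 4.58°, 8.48°, 1.82°, 0.22°, 10.04°, 29.22°, 300.03°.
Largest gap = 300.03° ⇒ minimal covering band is its complement: 360° − 300.03° = 59.97°.
Band runs from -105.19° eastward to -45.22°.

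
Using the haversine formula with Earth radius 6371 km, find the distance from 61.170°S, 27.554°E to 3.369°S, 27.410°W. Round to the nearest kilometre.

7880 km

Δλ = -27.410 − 27.554 = -54.964°.
Δφ = -3.369 − -61.170 = 57.801°.
a = sin²(Δφ/2) + cos φ₁ · cos φ₂ · sin²(Δλ/2) = 0.336081.
c = 2·atan2(√a, √(1−a)) = 1.23678 rad → d = 6371·c ≈ 7879.54 km.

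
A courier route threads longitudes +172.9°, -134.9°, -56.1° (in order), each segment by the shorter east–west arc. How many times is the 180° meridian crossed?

1

Leg 1: +172.9° → -134.9°, shortest Δλ = 52.2° (east) — crosses 180°.
Leg 2: -134.9° → -56.1°, shortest Δλ = 78.8° (east) — does not cross 180°.
Total crossings: 1.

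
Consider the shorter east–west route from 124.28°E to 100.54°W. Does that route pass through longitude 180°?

Naïve |-100.54 − 124.28| = 224.82° > 180°, so the shorter arc goes the other way round — across 180°.
Signed shortest Δλ = ((-100.54 − 124.28 + 180) mod 360) − 180 = 135.18°.
Going east by 135.18° from +124.28° passes through 180° before reaching -100.54°.

Yes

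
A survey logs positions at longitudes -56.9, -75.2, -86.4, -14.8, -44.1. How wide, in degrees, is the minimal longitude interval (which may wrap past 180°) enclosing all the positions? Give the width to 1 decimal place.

Sort the longitudes: -86.4°, -75.2°, -56.9°, -44.1°, -14.8°.
Eastward gaps between consecutive values (wrapping around): 11.2°, 18.3°, 12.8°, 29.3°, 288.4°.
Largest gap = 288.4° ⇒ minimal covering band is its complement: 360° − 288.4° = 71.6°.
Band runs from -86.4° eastward to -14.8°.

71.6°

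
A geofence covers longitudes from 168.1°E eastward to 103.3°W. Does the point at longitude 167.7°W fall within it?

Yes

Band width going east from +168.1° to -103.3°: ((-103.3 − 168.1) mod 360) = 88.6°.
Offset of -167.7° east of the west edge: ((-167.7 − 168.1) mod 360) = 24.2°.
24.2° ≤ 88.6° ⇒ inside.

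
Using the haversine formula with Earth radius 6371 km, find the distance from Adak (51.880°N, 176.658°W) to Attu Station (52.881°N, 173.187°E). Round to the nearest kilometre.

Δλ = 173.187 − -176.658 = 349.845°; wrapped into (−180°, 180°]: -10.155°.
Δφ = 52.881 − 51.880 = 1.001°.
a = sin²(Δφ/2) + cos φ₁ · cos φ₂ · sin²(Δλ/2) = 0.002994.
c = 2·atan2(√a, √(1−a)) = 0.10949 rad → d = 6371·c ≈ 697.59 km.

698 km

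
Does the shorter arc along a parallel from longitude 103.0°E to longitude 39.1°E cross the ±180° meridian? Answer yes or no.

Signed shortest Δλ = ((39.1 − 103.0 + 180) mod 360) − 180 = -63.9°.
Going west by 63.9° from +103.0° reaches +39.1° without touching 180°.

No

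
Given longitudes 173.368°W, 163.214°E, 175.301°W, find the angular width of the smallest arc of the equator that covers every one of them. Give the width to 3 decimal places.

23.418°

Sort the longitudes: -175.301°, -173.368°, +163.214°.
Eastward gaps between consecutive values (wrapping around): 1.933°, 336.582°, 21.485°.
Largest gap = 336.582° ⇒ minimal covering band is its complement: 360° − 336.582° = 23.418°.
Band runs from +163.214° eastward to -173.368°, crossing the antimeridian.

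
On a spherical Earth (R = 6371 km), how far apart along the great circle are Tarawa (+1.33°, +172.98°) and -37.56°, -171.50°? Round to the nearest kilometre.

4610 km

Δλ = -171.50 − 172.98 = -344.48°; wrapped into (−180°, 180°]: 15.52°.
Δφ = -37.56 − 1.33 = -38.89°.
a = sin²(Δφ/2) + cos φ₁ · cos φ₂ · sin²(Δλ/2) = 0.125272.
c = 2·atan2(√a, √(1−a)) = 0.72356 rad → d = 6371·c ≈ 4609.78 km.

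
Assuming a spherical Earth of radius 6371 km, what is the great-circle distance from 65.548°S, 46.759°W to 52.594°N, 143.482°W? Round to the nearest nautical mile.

Δλ = -143.482 − -46.759 = -96.723°.
Δφ = 52.594 − -65.548 = 118.142°.
a = sin²(Δφ/2) + cos φ₁ · cos φ₂ · sin²(Δλ/2) = 0.876271.
c = 2·atan2(√a, √(1−a)) = 2.42271 rad → d = 6371·c ≈ 15435.08 km ≈ 8334.27 nmi.

8334 nmi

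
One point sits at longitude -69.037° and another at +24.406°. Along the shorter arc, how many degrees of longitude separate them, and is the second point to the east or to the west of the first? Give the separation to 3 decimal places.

Raw difference: 24.406 − -69.037 = 93.443°.
Normalise into (−180°, 180°]: 93.443° stays 93.443°.
Positive ⇒ the second point lies to the east; separation 93.443°.

93.443° east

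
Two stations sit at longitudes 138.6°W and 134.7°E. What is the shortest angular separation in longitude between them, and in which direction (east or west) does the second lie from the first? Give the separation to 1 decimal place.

86.7° west

Raw difference: 134.7 − -138.6 = 273.3°.
Normalise into (−180°, 180°]: 273.3° − 360° = -86.7°.
Negative ⇒ the second point lies to the west; separation 86.7°.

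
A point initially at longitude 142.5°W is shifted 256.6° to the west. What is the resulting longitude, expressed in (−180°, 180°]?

Start at -142.5°; shift −256.6° → -399.1°.
-399.1° lies outside (−180°, 180°]; add 360° → -39.1°.

39.1°W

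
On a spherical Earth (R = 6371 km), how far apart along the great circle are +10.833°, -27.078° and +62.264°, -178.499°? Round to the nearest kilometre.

Δλ = -178.499 − -27.078 = -151.421°.
Δφ = 62.264 − 10.833 = 51.431°.
a = sin²(Δφ/2) + cos φ₁ · cos φ₂ · sin²(Δλ/2) = 0.617529.
c = 2·atan2(√a, √(1−a)) = 1.80807 rad → d = 6371·c ≈ 11519.24 km.

11519 km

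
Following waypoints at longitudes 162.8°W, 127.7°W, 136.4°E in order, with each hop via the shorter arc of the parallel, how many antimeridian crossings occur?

1

Leg 1: -162.8° → -127.7°, shortest Δλ = 35.1° (east) — does not cross 180°.
Leg 2: -127.7° → +136.4°, shortest Δλ = -95.9° (west) — crosses 180°.
Total crossings: 1.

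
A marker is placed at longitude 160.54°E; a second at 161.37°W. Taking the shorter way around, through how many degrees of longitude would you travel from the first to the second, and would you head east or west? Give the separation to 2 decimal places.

38.09° east

Raw difference: -161.37 − 160.54 = -321.91°.
Normalise into (−180°, 180°]: -321.91° + 360° = 38.09°.
Positive ⇒ the second point lies to the east; separation 38.09°.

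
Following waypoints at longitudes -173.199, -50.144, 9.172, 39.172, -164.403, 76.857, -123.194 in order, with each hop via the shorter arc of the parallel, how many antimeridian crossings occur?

3

Leg 1: -173.199° → -50.144°, shortest Δλ = 123.055° (east) — does not cross 180°.
Leg 2: -50.144° → +9.172°, shortest Δλ = 59.316° (east) — does not cross 180°.
Leg 3: +9.172° → +39.172°, shortest Δλ = 30.0° (east) — does not cross 180°.
Leg 4: +39.172° → -164.403°, shortest Δλ = 156.425° (east) — crosses 180°.
Leg 5: -164.403° → +76.857°, shortest Δλ = -118.74° (west) — crosses 180°.
Leg 6: +76.857° → -123.194°, shortest Δλ = 159.949° (east) — crosses 180°.
Total crossings: 3.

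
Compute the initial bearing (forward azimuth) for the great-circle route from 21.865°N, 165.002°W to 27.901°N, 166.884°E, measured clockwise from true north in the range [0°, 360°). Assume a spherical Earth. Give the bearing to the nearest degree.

289°

Δλ = 166.884 − -165.002 = 331.886°; wrapped into (−180°, 180°]: -28.114°.
θ = atan2( sin Δλ · cos φ₂ , cos φ₁ · sin φ₂ − sin φ₁ · cos φ₂ · cos Δλ )
  = atan2(-0.41645, 0.14399) = -70.927° → normalised to [0°, 360°): 289.073°.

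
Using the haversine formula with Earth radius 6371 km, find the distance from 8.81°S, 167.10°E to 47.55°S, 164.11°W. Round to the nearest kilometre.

Δλ = -164.11 − 167.10 = -331.21°; wrapped into (−180°, 180°]: 28.79°.
Δφ = -47.55 − -8.81 = -38.74°.
a = sin²(Δφ/2) + cos φ₁ · cos φ₂ · sin²(Δλ/2) = 0.151226.
c = 2·atan2(√a, √(1−a)) = 0.79883 rad → d = 6371·c ≈ 5089.32 km.

5089 km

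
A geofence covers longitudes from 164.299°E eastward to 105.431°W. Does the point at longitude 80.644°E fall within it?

Band width going east from +164.299° to -105.431°: ((-105.431 − 164.299) mod 360) = 90.270°.
Offset of +80.644° east of the west edge: ((80.644 − 164.299) mod 360) = 276.345°.
276.345° > 90.270° ⇒ outside.

No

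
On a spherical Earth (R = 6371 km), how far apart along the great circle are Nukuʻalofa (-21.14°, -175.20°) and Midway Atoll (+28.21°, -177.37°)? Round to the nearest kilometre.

Δλ = -177.37 − -175.20 = -2.17°.
Δφ = 28.21 − -21.14 = 49.35°.
a = sin²(Δφ/2) + cos φ₁ · cos φ₂ · sin²(Δλ/2) = 0.174576.
c = 2·atan2(√a, √(1−a)) = 0.86210 rad → d = 6371·c ≈ 5492.42 km.

5492 km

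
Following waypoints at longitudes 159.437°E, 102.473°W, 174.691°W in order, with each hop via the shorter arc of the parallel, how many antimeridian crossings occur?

Leg 1: +159.437° → -102.473°, shortest Δλ = 98.09° (east) — crosses 180°.
Leg 2: -102.473° → -174.691°, shortest Δλ = -72.218° (west) — does not cross 180°.
Total crossings: 1.

1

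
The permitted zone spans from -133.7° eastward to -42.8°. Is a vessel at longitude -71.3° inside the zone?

Band width going east from -133.7° to -42.8°: ((-42.8 − -133.7) mod 360) = 90.9°.
Offset of -71.3° east of the west edge: ((-71.3 − -133.7) mod 360) = 62.4°.
62.4° ≤ 90.9° ⇒ inside.

Yes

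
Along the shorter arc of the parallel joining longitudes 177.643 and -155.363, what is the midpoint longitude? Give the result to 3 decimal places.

Signed shortest Δλ from +177.643° to -155.363° is +26.994°.
Midpoint longitude = +177.643° + (+26.994°)/2 = +177.643° + 13.497° = +191.140°.
Normalise into (−180°, 180°]: -168.860°.
(The naïve average (+177.643 + -155.363)/2 = 11.14° is on the wrong side of the globe.)

-168.860°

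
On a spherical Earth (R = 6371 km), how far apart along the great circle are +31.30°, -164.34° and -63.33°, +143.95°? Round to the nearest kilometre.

Δλ = 143.95 − -164.34 = 308.29°; wrapped into (−180°, 180°]: -51.71°.
Δφ = -63.33 − 31.30 = -94.63°.
a = sin²(Δφ/2) + cos φ₁ · cos φ₂ · sin²(Δλ/2) = 0.613299.
c = 2·atan2(√a, √(1−a)) = 1.79938 rad → d = 6371·c ≈ 11463.85 km.

11464 km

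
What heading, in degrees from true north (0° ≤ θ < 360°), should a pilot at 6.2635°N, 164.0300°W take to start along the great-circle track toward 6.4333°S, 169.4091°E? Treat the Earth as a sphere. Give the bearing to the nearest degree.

245°

Δλ = 169.4091 − -164.0300 = 333.4391°; wrapped into (−180°, 180°]: -26.5609°.
θ = atan2( sin Δλ · cos φ₂ , cos φ₁ · sin φ₂ − sin φ₁ · cos φ₂ · cos Δλ )
  = atan2(-0.44433, -0.20835) = -115.122° → normalised to [0°, 360°): 244.878°.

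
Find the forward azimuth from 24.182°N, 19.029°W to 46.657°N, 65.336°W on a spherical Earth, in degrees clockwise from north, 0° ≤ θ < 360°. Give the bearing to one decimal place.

Δλ = -65.336 − -19.029 = -46.307°.
θ = atan2( sin Δλ · cos φ₂ , cos φ₁ · sin φ₂ − sin φ₁ · cos φ₂ · cos Δλ )
  = atan2(-0.49628, 0.46922) = -46.605° → normalised to [0°, 360°): 313.395°.

313.4°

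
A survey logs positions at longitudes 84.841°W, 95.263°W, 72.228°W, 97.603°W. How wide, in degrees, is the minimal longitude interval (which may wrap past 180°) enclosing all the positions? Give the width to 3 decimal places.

25.375°

Sort the longitudes: -97.603°, -95.263°, -84.841°, -72.228°.
Eastward gaps between consecutive values (wrapping around): 2.340°, 10.422°, 12.613°, 334.625°.
Largest gap = 334.625° ⇒ minimal covering band is its complement: 360° − 334.625° = 25.375°.
Band runs from -97.603° eastward to -72.228°.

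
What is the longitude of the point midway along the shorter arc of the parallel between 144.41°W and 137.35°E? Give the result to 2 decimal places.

Signed shortest Δλ from -144.41° to +137.35° is -78.24°.
Midpoint longitude = -144.41° + (-78.24°)/2 = -144.41° − 39.12° = -183.53°.
Normalise into (−180°, 180°]: +176.47°.
(The naïve average (-144.41 + +137.35)/2 = -3.53° is on the wrong side of the globe.)

176.47°E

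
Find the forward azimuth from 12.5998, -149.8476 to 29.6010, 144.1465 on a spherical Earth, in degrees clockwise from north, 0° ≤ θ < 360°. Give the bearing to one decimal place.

297.0°

Δλ = 144.1465 − -149.8476 = 293.9941°; wrapped into (−180°, 180°]: -66.0059°.
θ = atan2( sin Δλ · cos φ₂ , cos φ₁ · sin φ₂ − sin φ₁ · cos φ₂ · cos Δλ )
  = atan2(-0.79435, 0.40493) = -62.989° → normalised to [0°, 360°): 297.011°.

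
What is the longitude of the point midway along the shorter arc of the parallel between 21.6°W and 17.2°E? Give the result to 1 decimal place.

Signed shortest Δλ from -21.6° to +17.2° is +38.8°.
Midpoint longitude = -21.6° + (+38.8°)/2 = -21.6° + 19.4° = -2.2°.

2.2°W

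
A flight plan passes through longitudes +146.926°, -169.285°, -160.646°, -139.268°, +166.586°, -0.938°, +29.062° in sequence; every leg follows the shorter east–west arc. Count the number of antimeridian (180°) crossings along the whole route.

Leg 1: +146.926° → -169.285°, shortest Δλ = 43.789° (east) — crosses 180°.
Leg 2: -169.285° → -160.646°, shortest Δλ = 8.639° (east) — does not cross 180°.
Leg 3: -160.646° → -139.268°, shortest Δλ = 21.378° (east) — does not cross 180°.
Leg 4: -139.268° → +166.586°, shortest Δλ = -54.146° (west) — crosses 180°.
Leg 5: +166.586° → -0.938°, shortest Δλ = -167.524° (west) — does not cross 180°.
Leg 6: -0.938° → +29.062°, shortest Δλ = 30.0° (east) — does not cross 180°.
Total crossings: 2.

2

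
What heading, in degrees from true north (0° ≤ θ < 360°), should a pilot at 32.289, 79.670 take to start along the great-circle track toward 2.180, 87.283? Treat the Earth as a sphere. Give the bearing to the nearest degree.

165°

Δλ = 87.283 − 79.670 = 7.613°.
θ = atan2( sin Δλ · cos φ₂ , cos φ₁ · sin φ₂ − sin φ₁ · cos φ₂ · cos Δλ )
  = atan2(0.13239, -0.49694) = 165.083° → normalised to [0°, 360°): 165.083°.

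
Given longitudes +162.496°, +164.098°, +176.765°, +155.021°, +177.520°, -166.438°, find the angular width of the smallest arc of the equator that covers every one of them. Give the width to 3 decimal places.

Sort the longitudes: -166.438°, +155.021°, +162.496°, +164.098°, +176.765°, +177.520°.
Eastward gaps between consecutive values (wrapping around): 321.459°, 7.475°, 1.602°, 12.667°, 0.755°, 16.042°.
Largest gap = 321.459° ⇒ minimal covering band is its complement: 360° − 321.459° = 38.541°.
Band runs from +155.021° eastward to -166.438°, crossing the antimeridian.

38.541°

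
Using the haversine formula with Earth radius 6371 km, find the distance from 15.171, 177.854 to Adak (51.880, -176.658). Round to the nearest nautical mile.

Δλ = -176.658 − 177.854 = -354.512°; wrapped into (−180°, 180°]: 5.488°.
Δφ = 51.880 − 15.171 = 36.709°.
a = sin²(Δφ/2) + cos φ₁ · cos φ₂ · sin²(Δλ/2) = 0.100525.
c = 2·atan2(√a, √(1−a)) = 0.64525 rad → d = 6371·c ≈ 4110.87 km ≈ 2219.69 nmi.

2220 nmi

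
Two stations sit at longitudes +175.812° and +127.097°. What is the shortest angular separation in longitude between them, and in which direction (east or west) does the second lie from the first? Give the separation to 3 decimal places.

Raw difference: 127.097 − 175.812 = -48.715°.
Normalise into (−180°, 180°]: -48.715° stays -48.715°.
Negative ⇒ the second point lies to the west; separation 48.715°.

48.715° west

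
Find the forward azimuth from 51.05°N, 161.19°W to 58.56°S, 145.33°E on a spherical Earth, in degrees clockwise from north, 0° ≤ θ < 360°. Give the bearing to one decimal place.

208.3°

Δλ = 145.33 − -161.19 = 306.52°; wrapped into (−180°, 180°]: -53.48°.
θ = atan2( sin Δλ · cos φ₂ , cos φ₁ · sin φ₂ − sin φ₁ · cos φ₂ · cos Δλ )
  = atan2(-0.41919, -0.77775) = -151.677° → normalised to [0°, 360°): 208.323°.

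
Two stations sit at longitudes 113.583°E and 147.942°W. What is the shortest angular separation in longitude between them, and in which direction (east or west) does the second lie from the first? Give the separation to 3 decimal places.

Raw difference: -147.942 − 113.583 = -261.525°.
Normalise into (−180°, 180°]: -261.525° + 360° = 98.475°.
Positive ⇒ the second point lies to the east; separation 98.475°.

98.475° east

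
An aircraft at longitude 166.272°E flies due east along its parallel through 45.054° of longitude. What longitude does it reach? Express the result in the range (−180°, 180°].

Start at +166.272°; shift +45.054° → +211.326°.
+211.326° lies outside (−180°, 180°]; subtract 360° → -148.674°.

148.674°W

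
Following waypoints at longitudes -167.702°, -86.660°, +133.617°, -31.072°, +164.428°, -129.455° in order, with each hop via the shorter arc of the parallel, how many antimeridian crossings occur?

3

Leg 1: -167.702° → -86.660°, shortest Δλ = 81.042° (east) — does not cross 180°.
Leg 2: -86.660° → +133.617°, shortest Δλ = -139.723° (west) — crosses 180°.
Leg 3: +133.617° → -31.072°, shortest Δλ = -164.689° (west) — does not cross 180°.
Leg 4: -31.072° → +164.428°, shortest Δλ = -164.5° (west) — crosses 180°.
Leg 5: +164.428° → -129.455°, shortest Δλ = 66.117° (east) — crosses 180°.
Total crossings: 3.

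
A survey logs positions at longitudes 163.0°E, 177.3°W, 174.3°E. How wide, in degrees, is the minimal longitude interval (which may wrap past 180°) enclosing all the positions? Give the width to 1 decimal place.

19.7°

Sort the longitudes: -177.3°, +163.0°, +174.3°.
Eastward gaps between consecutive values (wrapping around): 340.3°, 11.3°, 8.4°.
Largest gap = 340.3° ⇒ minimal covering band is its complement: 360° − 340.3° = 19.7°.
Band runs from +163.0° eastward to -177.3°, crossing the antimeridian.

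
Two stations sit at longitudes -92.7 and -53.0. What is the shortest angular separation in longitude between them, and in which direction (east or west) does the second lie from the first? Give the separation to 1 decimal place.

39.7° east

Raw difference: -53.0 − -92.7 = 39.7°.
Normalise into (−180°, 180°]: 39.7° stays 39.7°.
Positive ⇒ the second point lies to the east; separation 39.7°.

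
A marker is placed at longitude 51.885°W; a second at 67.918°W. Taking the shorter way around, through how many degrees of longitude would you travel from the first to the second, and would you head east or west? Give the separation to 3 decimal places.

Raw difference: -67.918 − -51.885 = -16.033°.
Normalise into (−180°, 180°]: -16.033° stays -16.033°.
Negative ⇒ the second point lies to the west; separation 16.033°.

16.033° west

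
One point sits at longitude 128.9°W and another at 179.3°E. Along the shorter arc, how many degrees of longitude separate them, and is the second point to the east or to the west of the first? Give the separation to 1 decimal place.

Raw difference: 179.3 − -128.9 = 308.2°.
Normalise into (−180°, 180°]: 308.2° − 360° = -51.8°.
Negative ⇒ the second point lies to the west; separation 51.8°.

51.8° west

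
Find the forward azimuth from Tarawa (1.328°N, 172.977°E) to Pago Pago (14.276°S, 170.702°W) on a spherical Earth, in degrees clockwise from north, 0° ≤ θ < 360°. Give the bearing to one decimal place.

Δλ = -170.702 − 172.977 = -343.679°; wrapped into (−180°, 180°]: 16.321°.
θ = atan2( sin Δλ · cos φ₂ , cos φ₁ · sin φ₂ − sin φ₁ · cos φ₂ · cos Δλ )
  = atan2(0.27234, -0.26808) = 134.549° → normalised to [0°, 360°): 134.549°.

134.5°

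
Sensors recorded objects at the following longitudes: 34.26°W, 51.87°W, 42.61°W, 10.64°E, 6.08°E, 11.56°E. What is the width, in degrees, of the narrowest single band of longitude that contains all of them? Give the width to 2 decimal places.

Sort the longitudes: -51.87°, -42.61°, -34.26°, +6.08°, +10.64°, +11.56°.
Eastward gaps between consecutive values (wrapping around): 9.26°, 8.35°, 40.34°, 4.56°, 0.92°, 296.57°.
Largest gap = 296.57° ⇒ minimal covering band is its complement: 360° − 296.57° = 63.43°.
Band runs from -51.87° eastward to +11.56°.

63.43°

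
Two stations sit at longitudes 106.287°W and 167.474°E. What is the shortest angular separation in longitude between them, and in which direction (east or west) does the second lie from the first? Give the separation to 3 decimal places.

86.239° west

Raw difference: 167.474 − -106.287 = 273.761°.
Normalise into (−180°, 180°]: 273.761° − 360° = -86.239°.
Negative ⇒ the second point lies to the west; separation 86.239°.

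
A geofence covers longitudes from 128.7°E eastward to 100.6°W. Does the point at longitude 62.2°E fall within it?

No

Band width going east from +128.7° to -100.6°: ((-100.6 − 128.7) mod 360) = 130.7°.
Offset of +62.2° east of the west edge: ((62.2 − 128.7) mod 360) = 293.5°.
293.5° > 130.7° ⇒ outside.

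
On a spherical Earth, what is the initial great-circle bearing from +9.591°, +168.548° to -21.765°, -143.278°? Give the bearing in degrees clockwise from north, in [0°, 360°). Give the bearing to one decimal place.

124.1°

Δλ = -143.278 − 168.548 = -311.826°; wrapped into (−180°, 180°]: 48.174°.
θ = atan2( sin Δλ · cos φ₂ , cos φ₁ · sin φ₂ − sin φ₁ · cos φ₂ · cos Δλ )
  = atan2(0.69205, -0.46881) = 124.114° → normalised to [0°, 360°): 124.114°.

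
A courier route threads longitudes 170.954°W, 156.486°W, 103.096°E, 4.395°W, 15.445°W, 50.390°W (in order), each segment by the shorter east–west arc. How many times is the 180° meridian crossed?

1

Leg 1: -170.954° → -156.486°, shortest Δλ = 14.468° (east) — does not cross 180°.
Leg 2: -156.486° → +103.096°, shortest Δλ = -100.418° (west) — crosses 180°.
Leg 3: +103.096° → -4.395°, shortest Δλ = -107.491° (west) — does not cross 180°.
Leg 4: -4.395° → -15.445°, shortest Δλ = -11.05° (west) — does not cross 180°.
Leg 5: -15.445° → -50.390°, shortest Δλ = -34.945° (west) — does not cross 180°.
Total crossings: 1.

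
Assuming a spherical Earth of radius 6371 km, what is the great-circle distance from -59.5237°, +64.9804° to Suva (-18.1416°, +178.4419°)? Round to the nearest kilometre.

Δλ = 178.4419 − 64.9804 = 113.4615°.
Δφ = -18.1416 − -59.5237 = 41.3821°.
a = sin²(Δφ/2) + cos φ₁ · cos φ₂ · sin²(Δλ/2) = 0.461770.
c = 2·atan2(√a, √(1−a)) = 1.49426 rad → d = 6371·c ≈ 9519.94 km.

9520 km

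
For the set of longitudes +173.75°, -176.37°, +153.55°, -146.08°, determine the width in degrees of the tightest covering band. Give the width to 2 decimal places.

60.37°

Sort the longitudes: -176.37°, -146.08°, +153.55°, +173.75°.
Eastward gaps between consecutive values (wrapping around): 30.29°, 299.63°, 20.20°, 9.88°.
Largest gap = 299.63° ⇒ minimal covering band is its complement: 360° − 299.63° = 60.37°.
Band runs from +153.55° eastward to -146.08°, crossing the antimeridian.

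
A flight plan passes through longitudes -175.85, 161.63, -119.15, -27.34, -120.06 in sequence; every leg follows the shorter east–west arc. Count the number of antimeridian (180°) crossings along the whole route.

Leg 1: -175.85° → +161.63°, shortest Δλ = -22.52° (west) — crosses 180°.
Leg 2: +161.63° → -119.15°, shortest Δλ = 79.22° (east) — crosses 180°.
Leg 3: -119.15° → -27.34°, shortest Δλ = 91.81° (east) — does not cross 180°.
Leg 4: -27.34° → -120.06°, shortest Δλ = -92.72° (west) — does not cross 180°.
Total crossings: 2.

2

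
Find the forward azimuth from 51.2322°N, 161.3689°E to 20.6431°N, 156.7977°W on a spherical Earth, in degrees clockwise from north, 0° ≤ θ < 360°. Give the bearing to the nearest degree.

Δλ = -156.7977 − 161.3689 = -318.1666°; wrapped into (−180°, 180°]: 41.8334°.
θ = atan2( sin Δλ · cos φ₂ , cos φ₁ · sin φ₂ − sin φ₁ · cos φ₂ · cos Δλ )
  = atan2(0.62414, -0.32289) = 117.354° → normalised to [0°, 360°): 117.354°.

117°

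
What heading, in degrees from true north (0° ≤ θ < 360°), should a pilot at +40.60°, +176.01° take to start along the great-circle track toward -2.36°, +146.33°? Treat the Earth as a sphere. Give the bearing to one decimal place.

219.7°

Δλ = 146.33 − 176.01 = -29.68°.
θ = atan2( sin Δλ · cos φ₂ , cos φ₁ · sin φ₂ − sin φ₁ · cos φ₂ · cos Δλ )
  = atan2(-0.49474, -0.59618) = -140.313° → normalised to [0°, 360°): 219.687°.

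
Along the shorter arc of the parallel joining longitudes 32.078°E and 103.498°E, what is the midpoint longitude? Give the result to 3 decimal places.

67.788°E

Signed shortest Δλ from +32.078° to +103.498° is +71.420°.
Midpoint longitude = +32.078° + (+71.420°)/2 = +32.078° + 35.710° = +67.788°.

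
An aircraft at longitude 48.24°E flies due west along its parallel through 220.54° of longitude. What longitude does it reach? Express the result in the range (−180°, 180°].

172.30°W

Start at +48.24°; shift −220.54° → -172.30°.
-172.30° already lies in (−180°, 180°].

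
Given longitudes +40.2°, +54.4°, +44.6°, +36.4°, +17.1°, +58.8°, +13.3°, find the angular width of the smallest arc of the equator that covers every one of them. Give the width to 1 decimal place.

45.5°

Sort the longitudes: +13.3°, +17.1°, +36.4°, +40.2°, +44.6°, +54.4°, +58.8°.
Eastward gaps between consecutive values (wrapping around): 3.8°, 19.3°, 3.8°, 4.4°, 9.8°, 4.4°, 314.5°.
Largest gap = 314.5° ⇒ minimal covering band is its complement: 360° − 314.5° = 45.5°.
Band runs from +13.3° eastward to +58.8°.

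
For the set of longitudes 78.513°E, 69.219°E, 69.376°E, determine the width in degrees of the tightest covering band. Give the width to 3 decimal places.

9.294°

Sort the longitudes: +69.219°, +69.376°, +78.513°.
Eastward gaps between consecutive values (wrapping around): 0.157°, 9.137°, 350.706°.
Largest gap = 350.706° ⇒ minimal covering band is its complement: 360° − 350.706° = 9.294°.
Band runs from +69.219° eastward to +78.513°.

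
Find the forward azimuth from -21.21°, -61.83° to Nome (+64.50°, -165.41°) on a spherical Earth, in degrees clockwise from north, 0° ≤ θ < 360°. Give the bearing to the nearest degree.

333°

Δλ = -165.41 − -61.83 = -103.58°.
θ = atan2( sin Δλ · cos φ₂ , cos φ₁ · sin φ₂ − sin φ₁ · cos φ₂ · cos Δλ )
  = atan2(-0.41848, 0.80487) = -27.471° → normalised to [0°, 360°): 332.529°.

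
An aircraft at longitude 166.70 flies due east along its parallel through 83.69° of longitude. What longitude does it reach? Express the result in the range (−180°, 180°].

-109.61°

Start at +166.70°; shift +83.69° → +250.39°.
+250.39° lies outside (−180°, 180°]; subtract 360° → -109.61°.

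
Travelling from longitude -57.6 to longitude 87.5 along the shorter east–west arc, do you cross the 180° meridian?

Signed shortest Δλ = ((87.5 − -57.6 + 180) mod 360) − 180 = 145.1°.
Going east by 145.1° from -57.6° reaches +87.5° without touching 180°.

No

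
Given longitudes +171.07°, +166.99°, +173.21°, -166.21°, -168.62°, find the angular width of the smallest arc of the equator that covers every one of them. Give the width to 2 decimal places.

26.80°

Sort the longitudes: -168.62°, -166.21°, +166.99°, +171.07°, +173.21°.
Eastward gaps between consecutive values (wrapping around): 2.41°, 333.20°, 4.08°, 2.14°, 18.17°.
Largest gap = 333.20° ⇒ minimal covering band is its complement: 360° − 333.20° = 26.80°.
Band runs from +166.99° eastward to -166.21°, crossing the antimeridian.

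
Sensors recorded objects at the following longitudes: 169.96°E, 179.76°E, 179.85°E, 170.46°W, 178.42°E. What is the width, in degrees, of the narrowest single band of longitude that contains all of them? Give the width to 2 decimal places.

Sort the longitudes: -170.46°, +169.96°, +178.42°, +179.76°, +179.85°.
Eastward gaps between consecutive values (wrapping around): 340.42°, 8.46°, 1.34°, 0.09°, 9.69°.
Largest gap = 340.42° ⇒ minimal covering band is its complement: 360° − 340.42° = 19.58°.
Band runs from +169.96° eastward to -170.46°, crossing the antimeridian.

19.58°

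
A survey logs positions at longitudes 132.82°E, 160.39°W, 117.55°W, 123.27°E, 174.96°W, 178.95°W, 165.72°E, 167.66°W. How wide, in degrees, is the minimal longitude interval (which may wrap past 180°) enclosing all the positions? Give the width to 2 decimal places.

119.18°

Sort the longitudes: -178.95°, -174.96°, -167.66°, -160.39°, -117.55°, +123.27°, +132.82°, +165.72°.
Eastward gaps between consecutive values (wrapping around): 3.99°, 7.30°, 7.27°, 42.84°, 240.82°, 9.55°, 32.90°, 15.33°.
Largest gap = 240.82° ⇒ minimal covering band is its complement: 360° − 240.82° = 119.18°.
Band runs from +123.27° eastward to -117.55°, crossing the antimeridian.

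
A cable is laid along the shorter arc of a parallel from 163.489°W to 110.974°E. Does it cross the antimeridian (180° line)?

Yes

Naïve |110.974 − -163.489| = 274.463° > 180°, so the shorter arc goes the other way round — across 180°.
Signed shortest Δλ = ((110.974 − -163.489 + 180) mod 360) − 180 = -85.537°.
Going west by 85.537° from -163.489° passes through 180° before reaching +110.974°.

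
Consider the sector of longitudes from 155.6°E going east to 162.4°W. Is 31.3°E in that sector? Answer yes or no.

Band width going east from +155.6° to -162.4°: ((-162.4 − 155.6) mod 360) = 42.0°.
Offset of +31.3° east of the west edge: ((31.3 − 155.6) mod 360) = 235.7°.
235.7° > 42.0° ⇒ outside.

No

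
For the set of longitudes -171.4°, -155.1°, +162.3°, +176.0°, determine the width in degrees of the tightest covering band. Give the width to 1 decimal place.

42.6°

Sort the longitudes: -171.4°, -155.1°, +162.3°, +176.0°.
Eastward gaps between consecutive values (wrapping around): 16.3°, 317.4°, 13.7°, 12.6°.
Largest gap = 317.4° ⇒ minimal covering band is its complement: 360° − 317.4° = 42.6°.
Band runs from +162.3° eastward to -155.1°, crossing the antimeridian.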